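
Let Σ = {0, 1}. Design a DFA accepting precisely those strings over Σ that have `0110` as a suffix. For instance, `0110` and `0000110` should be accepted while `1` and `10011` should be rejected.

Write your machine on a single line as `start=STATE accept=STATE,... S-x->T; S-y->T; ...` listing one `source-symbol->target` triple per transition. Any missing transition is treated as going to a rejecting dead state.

Remember how much of `0110` the current input suffix matches. State q0 means no match yet; q1 means the last symbol is `0`; q2 means the last 2 symbols are `01`; q3 means the last 3 symbols are `011`; q4 means the last 4 symbols are `0110`. Only q4 accepts. On a mismatch, fall back to the longest proper suffix that is still a prefix of `0110`.
With 5 states:
        0   1  
>  q0   q1  q0 
   q1   q1  q2 
   q2   q1  q3 
   q3   q4  q0 
 * q4   q1  q2 
(> = start, * = accepting)

start=q0; accept=q4; q0-0->q1; q0-1->q0; q1-0->q1; q1-1->q2; q2-0->q1; q2-1->q3; q3-0->q4; q3-1->q0; q4-0->q1; q4-1->q2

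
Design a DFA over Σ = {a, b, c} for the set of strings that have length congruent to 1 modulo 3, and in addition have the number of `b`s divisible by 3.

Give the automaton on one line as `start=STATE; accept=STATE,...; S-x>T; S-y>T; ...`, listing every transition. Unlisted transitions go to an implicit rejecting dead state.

Build one automaton per condition and run them in lockstep. The first has 3 states tracking the input length modulo 3; the second has 3 states tracking the count of `b`s modulo 3. A product state is a pair (one from each), accepting exactly when both do.
A 9-state machine:
        a   b   c  
>  q0   q1  q2  q1 
 * q1   q3  q4  q3 
   q2   q4  q5  q4 
   q3   q0  q6  q0 
   q4   q6  q7  q6 
   q5   q7  q0  q7 
   q6   q2  q8  q2 
   q7   q8  q1  q8 
   q8   q5  q3  q5 
(> = start, * = accepting)

start=q0; accept=q1; q0-a>q1; q0-b>q2; q0-c>q1; q1-a>q3; q1-b>q4; q1-c>q3; q2-a>q4; q2-b>q5; q2-c>q4; q3-a>q0; q3-b>q6; q3-c>q0; q4-a>q6; q4-b>q7; q4-c>q6; q5-a>q7; q5-b>q0; q5-c>q7; q6-a>q2; q6-b>q8; q6-c>q2; q7-a>q8; q7-b>q1; q7-c>q8; q8-a>q5; q8-b>q3; q8-c>q5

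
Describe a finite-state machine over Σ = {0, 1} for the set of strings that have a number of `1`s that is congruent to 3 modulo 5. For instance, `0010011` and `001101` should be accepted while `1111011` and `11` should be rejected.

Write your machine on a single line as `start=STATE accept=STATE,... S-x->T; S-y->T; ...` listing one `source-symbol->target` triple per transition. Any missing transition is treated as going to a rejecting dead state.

The only thing that matters is how many `1`s have appeared, reduced mod 5. Use one state per residue: q0 for 0, …, q4 for 4. Reading `1` moves to the next residue; anything else stays put. q3 is accepting.
        0   1  
>  q0   q0  q1 
   q1   q1  q2 
   q2   q2  q3 
 * q3   q3  q4 
   q4   q4  q0 
(> = start, * = accepting)

start=q0; accept=q3; q0-0->q0; q0-1->q1; q1-0->q1; q1-1->q2; q2-0->q2; q2-1->q3; q3-0->q3; q3-1->q4; q4-0->q4; q4-1->q0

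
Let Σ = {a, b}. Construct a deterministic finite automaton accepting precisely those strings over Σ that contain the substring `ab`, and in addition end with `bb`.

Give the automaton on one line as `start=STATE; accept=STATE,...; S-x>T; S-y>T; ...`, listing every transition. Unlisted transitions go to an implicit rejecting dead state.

start=s0; accept=s3; s0-a>s1; s0-b>s0; s1-a>s1; s1-b>s2; s2-a>s1; s2-b>s3; s3-a>s1; s3-b>s3

Handle the two conditions separately and then intersect. The first has 3 states tracking whether and how much of `ab` has been seen; the second has 3 states tracking how much of the suffix `bb` has currently been matched. A product state is a pair (one from each), accepting exactly when both do. Equivalent product states are then merged.
        a   b  
>  s0   s1  s0 
   s1   s1  s2 
   s2   s1  s3 
 * s3   s1  s3 
(> = start, * = accepting)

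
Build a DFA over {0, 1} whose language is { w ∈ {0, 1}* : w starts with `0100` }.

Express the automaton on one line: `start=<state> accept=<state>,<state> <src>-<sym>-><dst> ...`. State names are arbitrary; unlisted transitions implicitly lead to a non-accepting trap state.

Walk along `0100` while the input agrees: from s0 take `0` to s1, and so on. Any deviation drops to the rejecting sink s5. Once s4 is reached the prefix is confirmed and every continuation is accepted.
6 states suffice.
        0   1  
>  s0   s1  s5 
   s1   s5  s2 
   s2   s3  s5 
   s3   s4  s5 
 * s4   s4  s4 
   s5   s5  s5 
(> = start, * = accepting)

start=s0 accept=s4 s0-0->s1 s0-1->s5 s1-0->s5 s1-1->s2 s2-0->s3 s2-1->s5 s3-0->s4 s3-1->s5 s4-0->s4 s4-1->s4 s5-0->s5 s5-1->s5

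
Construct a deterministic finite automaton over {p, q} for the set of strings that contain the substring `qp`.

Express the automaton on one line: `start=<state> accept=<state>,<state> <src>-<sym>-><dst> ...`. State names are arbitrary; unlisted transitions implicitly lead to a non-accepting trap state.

start=S0 accept=S2 S0-p->S0 S0-q->S1 S1-p->S2 S1-q->S1 S2-p->S2 S2-q->S2

States S0..S1 record the length of the longest prefix of `qp` that matches the current input suffix. Reaching S2 means `qp` has been seen, and we stay there forever. Accept from S2.
With 3 states:
        p   q  
>  S0   S0  S1 
   S1   S2  S1 
 * S2   S2  S2 
(> = start, * = accepting)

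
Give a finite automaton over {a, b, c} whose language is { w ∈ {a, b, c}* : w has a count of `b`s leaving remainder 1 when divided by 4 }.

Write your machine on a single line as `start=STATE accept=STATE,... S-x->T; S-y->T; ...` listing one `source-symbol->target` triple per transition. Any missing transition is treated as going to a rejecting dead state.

Keep the running count of `b`s modulo 4: each `b` advances along the cycle S0 → S1 → S2 → S3 → S0 while other symbols loop. Accept at S1.
4 states suffice.
        a   b   c  
>  S0   S0  S1  S0 
 * S1   S1  S2  S1 
   S2   S2  S3  S2 
   S3   S3  S0  S3 
(> = start, * = accepting)

start=S0; accept=S1; S0-a->S0; S0-b->S1; S0-c->S0; S1-a->S1; S1-b->S2; S1-c->S1; S2-a->S2; S2-b->S3; S2-c->S2; S3-a->S3; S3-b->S0; S3-c->S3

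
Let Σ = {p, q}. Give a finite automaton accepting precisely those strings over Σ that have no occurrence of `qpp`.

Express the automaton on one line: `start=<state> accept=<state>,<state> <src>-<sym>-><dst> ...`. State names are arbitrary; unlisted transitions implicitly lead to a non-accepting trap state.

start=S0 accept=S0,S1,S2 S0-p->S0 S0-q->S1 S1-p->S2 S1-q->S1 S2-p->S3 S2-q->S1 S3-p->S3 S3-q->S3

Track partial matches of the forbidden pattern `qpp`. State S3 is a dead state reached once `qpp` has occurred; every other state accepts. S0 means no part of `qpp` is currently matched.
A 4-state machine:
        p   q  
>* S0   S0  S1 
 * S1   S2  S1 
 * S2   S3  S1 
   S3   S3  S3 
(> = start, * = accepting)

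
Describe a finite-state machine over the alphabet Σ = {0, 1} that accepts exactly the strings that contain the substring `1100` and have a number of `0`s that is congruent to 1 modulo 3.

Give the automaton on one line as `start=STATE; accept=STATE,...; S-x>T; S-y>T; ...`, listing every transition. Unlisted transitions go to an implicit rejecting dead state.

Handle the two conditions separately and then intersect. One (5 states) tracks whether and how much of `1100` has been seen; the other (3 states) tracks the count of `0`s modulo 3. Each combined state is a pair, one component from each; accept when both components accept.
15 states suffice.
          0    1  
>  s0     s1   s2 
   s1     s3   s4 
   s2     s1   s5 
   s3     s0   s6 
   s4     s3   s7 
   s5     s8   s5 
   s6     s0   s9 
   s7    s10   s7 
   s8    s11   s4 
   s9    s12   s9 
   s10   s13   s6 
   s11   s13  s11 
   s12   s14   s2 
   s13   s14  s13 
 * s14   s11  s14 
(> = start, * = accepting)

start=s0; accept=s14; s0-0>s1; s0-1>s2; s1-0>s3; s1-1>s4; s2-0>s1; s2-1>s5; s3-0>s0; s3-1>s6; s4-0>s3; s4-1>s7; s5-0>s8; s5-1>s5; s6-0>s0; s6-1>s9; s7-0>s10; s7-1>s7; s8-0>s11; s8-1>s4; s9-0>s12; s9-1>s9; s10-0>s13; s10-1>s6; s11-0>s13; s11-1>s11; s12-0>s14; s12-1>s2; s13-0>s14; s13-1>s13; s14-0>s11; s14-1>s14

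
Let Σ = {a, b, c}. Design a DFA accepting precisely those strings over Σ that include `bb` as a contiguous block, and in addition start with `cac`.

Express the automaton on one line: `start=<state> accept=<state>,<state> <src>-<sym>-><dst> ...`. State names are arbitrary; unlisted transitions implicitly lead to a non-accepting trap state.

Build one automaton per condition and run them in lockstep. One (3 states) tracks whether and how much of `bb` has been seen; the other (5 states) tracks whether the input so far still matches the prefix `cac`. Each combined state is a pair, one component from each; accept when both components accept.
A 9-state machine:
        a   b   c  
>  q0   q1  q2  q3 
   q1   q1  q2  q1 
   q2   q1  q4  q1 
   q3   q5  q2  q1 
   q4   q4  q4  q4 
   q5   q1  q2  q6 
   q6   q6  q7  q6 
   q7   q6  q8  q6 
 * q8   q8  q8  q8 
(> = start, * = accepting)

start=q0 accept=q8 q0-a->q1 q0-b->q2 q0-c->q3 q1-a->q1 q1-b->q2 q1-c->q1 q2-a->q1 q2-b->q4 q2-c->q1 q3-a->q5 q3-b->q2 q3-c->q1 q4-a->q4 q4-b->q4 q4-c->q4 q5-a->q1 q5-b->q2 q5-c->q6 q6-a->q6 q6-b->q7 q6-c->q6 q7-a->q6 q7-b->q8 q7-c->q6 q8-a->q8 q8-b->q8 q8-c->q8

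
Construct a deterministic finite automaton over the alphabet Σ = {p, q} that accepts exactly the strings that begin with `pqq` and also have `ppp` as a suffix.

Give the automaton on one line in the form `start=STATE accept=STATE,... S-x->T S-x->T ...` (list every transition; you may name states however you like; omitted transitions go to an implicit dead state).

Build one automaton per condition and run them in lockstep. The first has 5 states tracking whether the input so far still matches the prefix `pqq`; the second has 4 states tracking how much of the suffix `ppp` has currently been matched. A product state is a pair (one from each), accepting exactly when both do. After merging equivalent states the machine shrinks.
        p   q  
>  S0   S1  S2 
   S1   S2  S3 
   S2   S2  S2 
   S3   S2  S4 
   S4   S5  S4 
   S5   S6  S4 
   S6   S7  S4 
 * S7   S7  S4 
(> = start, * = accepting)

start=S0 accept=S7 S0-p->S1 S0-q->S2 S1-p->S2 S1-q->S3 S2-p->S2 S2-q->S2 S3-p->S2 S3-q->S4 S4-p->S5 S4-q->S4 S5-p->S6 S5-q->S4 S6-p->S7 S6-q->S4 S7-p->S7 S7-q->S4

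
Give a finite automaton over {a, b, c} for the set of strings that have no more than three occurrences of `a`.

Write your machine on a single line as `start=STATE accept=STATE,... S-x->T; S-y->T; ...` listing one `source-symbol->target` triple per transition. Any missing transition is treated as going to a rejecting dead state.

Count `a`s, saturating at 4: states s0 through s3 mean 0 through 3 `a`s seen; s4 means more than 3. Each `a` increments (capped at s4); other symbols loop. Accept from {s0, s1, s2, s3}.
A 5-state machine:
        a   b   c  
>* s0   s1  s0  s0 
 * s1   s2  s1  s1 
 * s2   s3  s2  s2 
 * s3   s4  s3  s3 
   s4   s4  s4  s4 
(> = start, * = accepting)

start=s0; accept=s0,s1,s2,s3; s0-a->s1; s0-b->s0; s0-c->s0; s1-a->s2; s1-b->s1; s1-c->s1; s2-a->s3; s2-b->s2; s2-c->s2; s3-a->s4; s3-b->s3; s3-c->s3; s4-a->s4; s4-b->s4; s4-c->s4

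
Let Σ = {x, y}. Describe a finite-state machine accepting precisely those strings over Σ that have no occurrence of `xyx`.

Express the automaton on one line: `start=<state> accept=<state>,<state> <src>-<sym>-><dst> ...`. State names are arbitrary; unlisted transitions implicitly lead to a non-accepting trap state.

start=S0 accept=S0,S1,S2 S0-x->S1 S0-y->S0 S1-x->S1 S1-y->S2 S2-x->S3 S2-y->S0 S3-x->S3 S3-y->S3

This is the complement of 'contains `xyx`'. Use the same substring-matching states — S0 through S3 holding how much of `xyx` has just been matched — but flip the accepting set: everything except the trap S3 accepts.
A 4-state machine:
        x   y  
>* S0   S1  S0 
 * S1   S1  S2 
 * S2   S3  S0 
   S3   S3  S3 
(> = start, * = accepting)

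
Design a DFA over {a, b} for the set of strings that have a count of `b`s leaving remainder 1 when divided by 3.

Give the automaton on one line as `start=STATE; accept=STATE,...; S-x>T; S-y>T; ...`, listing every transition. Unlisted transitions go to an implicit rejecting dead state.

start=S0; accept=S1; S0-a>S0; S0-b>S1; S1-a>S1; S1-b>S2; S2-a>S2; S2-b>S0

The only thing that matters is how many `b`s have appeared, reduced mod 3. Use one state per residue: S0 for 0, …, S2 for 2. Reading `b` moves to the next residue; anything else stays put. S1 is accepting.
        a   b  
>  S0   S0  S1 
 * S1   S1  S2 
   S2   S2  S0 
(> = start, * = accepting)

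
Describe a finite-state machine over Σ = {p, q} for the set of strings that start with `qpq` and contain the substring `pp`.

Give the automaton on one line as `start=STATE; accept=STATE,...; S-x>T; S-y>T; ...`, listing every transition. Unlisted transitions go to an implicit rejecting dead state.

Run two small machines in parallel and take their product. One (5 states) tracks whether the input so far still matches the prefix `qpq`; the other (3 states) tracks whether and how much of `pp` has been seen. Each combined state is a pair, one component from each; accept when both components accept. Minimizing collapses redundant product states.
A 7-state machine:
        p   q  
>  s0   s1  s2 
   s1   s1  s1 
   s2   s3  s1 
   s3   s1  s4 
   s4   s5  s4 
   s5   s6  s4 
 * s6   s6  s6 
(> = start, * = accepting)

start=s0; accept=s6; s0-p>s1; s0-q>s2; s1-p>s1; s1-q>s1; s2-p>s3; s2-q>s1; s3-p>s1; s3-q>s4; s4-p>s5; s4-q>s4; s5-p>s6; s5-q>s4; s6-p>s6; s6-q>s6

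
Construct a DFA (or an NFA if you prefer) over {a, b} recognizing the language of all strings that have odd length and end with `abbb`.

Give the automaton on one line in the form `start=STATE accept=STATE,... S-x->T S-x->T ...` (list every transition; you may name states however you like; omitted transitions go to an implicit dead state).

start=s0 accept=s5 s0-a->s1 s0-b->s1 s1-a->s2 s1-b->s0 s2-a->s1 s2-b->s3 s3-a->s2 s3-b->s4 s4-a->s1 s4-b->s5 s5-a->s2 s5-b->s0

Run two small machines in parallel and take their product. The first has 2 states tracking the input length modulo 2; the second has 5 states tracking how much of the suffix `abbb` has currently been matched. A product state is a pair (one from each), accepting exactly when both do. After merging equivalent states the machine shrinks.
With 6 states:
        a   b  
>  s0   s1  s1 
   s1   s2  s0 
   s2   s1  s3 
   s3   s2  s4 
   s4   s1  s5 
 * s5   s2  s0 
(> = start, * = accepting)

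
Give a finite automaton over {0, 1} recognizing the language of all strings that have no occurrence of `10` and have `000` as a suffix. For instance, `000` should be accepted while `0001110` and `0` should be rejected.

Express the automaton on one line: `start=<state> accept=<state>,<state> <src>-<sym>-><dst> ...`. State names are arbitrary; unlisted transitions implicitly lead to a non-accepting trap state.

Run two small machines in parallel and take their product. One (3 states) tracks partial matches of the forbidden pattern `10`; the other (4 states) tracks how much of the suffix `000` has currently been matched. Each combined state is a pair, one component from each; accept when both components accept. Minimizing collapses redundant product states.
With 5 states:
        0   1  
>  q0   q1  q2 
   q1   q3  q2 
   q2   q2  q2 
   q3   q4  q2 
 * q4   q4  q2 
(> = start, * = accepting)

start=q0 accept=q4 q0-0->q1 q0-1->q2 q1-0->q3 q1-1->q2 q2-0->q2 q2-1->q2 q3-0->q4 q3-1->q2 q4-0->q4 q4-1->q2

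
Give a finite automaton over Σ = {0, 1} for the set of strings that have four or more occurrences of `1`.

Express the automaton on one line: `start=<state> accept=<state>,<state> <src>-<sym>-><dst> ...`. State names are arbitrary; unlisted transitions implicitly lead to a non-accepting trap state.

start=q0 accept=q4,q5 q0-0->q0 q0-1->q1 q1-0->q1 q1-1->q2 q2-0->q2 q2-1->q3 q3-0->q3 q3-1->q4 q4-0->q4 q4-1->q5 q5-0->q5 q5-1->q5

Only the number of `1`s matters, and only up to 5. Make a chain q0 → q1 → q2 → q3 → q4 → q5 advanced by each `1` (with q5 absorbing); every other symbol self-loops. The accepting set is {q4, q5}.
With 6 states:
        0   1  
>  q0   q0  q1 
   q1   q1  q2 
   q2   q2  q3 
   q3   q3  q4 
 * q4   q4  q5 
 * q5   q5  q5 
(> = start, * = accepting)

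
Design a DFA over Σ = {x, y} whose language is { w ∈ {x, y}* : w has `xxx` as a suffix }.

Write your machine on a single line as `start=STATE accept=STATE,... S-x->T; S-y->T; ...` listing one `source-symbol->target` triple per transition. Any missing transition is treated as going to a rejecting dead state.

start=q0; accept=q3; q0-x->q1; q0-y->q0; q1-x->q2; q1-y->q0; q2-x->q3; q2-y->q0; q3-x->q3; q3-y->q0

Remember how much of `xxx` the current input suffix matches. State q0 means no match yet; q1 means the last symbol is `x`; q2 means the last 2 symbols are `xx`; q3 means the last 3 symbols are `xxx`. Only q3 accepts. On a mismatch, fall back to the longest proper suffix that is still a prefix of `xxx`.
        x   y  
>  q0   q1  q0 
   q1   q2  q0 
   q2   q3  q0 
 * q3   q3  q0 
(> = start, * = accepting)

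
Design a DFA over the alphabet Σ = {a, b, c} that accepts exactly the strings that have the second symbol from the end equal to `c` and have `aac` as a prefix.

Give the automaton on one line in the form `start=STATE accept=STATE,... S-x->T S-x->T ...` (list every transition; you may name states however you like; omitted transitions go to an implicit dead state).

Handle the two conditions separately and then intersect. The first has 13 states tracking the last 2 symbols read; the second has 5 states tracking whether the input so far still matches the prefix `aac`. A product state is a pair (one from each), accepting exactly when both do. After merging equivalent states the machine shrinks.
        a   b   c  
>  s0   s1  s2  s2 
   s1   s3  s2  s2 
   s2   s2  s2  s2 
   s3   s2  s2  s4 
   s4   s5  s5  s6 
 * s5   s7  s7  s4 
 * s6   s5  s5  s6 
   s7   s7  s7  s4 
(> = start, * = accepting)

start=s0 accept=s5,s6 s0-a->s1 s0-b->s2 s0-c->s2 s1-a->s3 s1-b->s2 s1-c->s2 s2-a->s2 s2-b->s2 s2-c->s2 s3-a->s2 s3-b->s2 s3-c->s4 s4-a->s5 s4-b->s5 s4-c->s6 s5-a->s7 s5-b->s7 s5-c->s4 s6-a->s5 s6-b->s5 s6-c->s6 s7-a->s7 s7-b->s7 s7-c->s4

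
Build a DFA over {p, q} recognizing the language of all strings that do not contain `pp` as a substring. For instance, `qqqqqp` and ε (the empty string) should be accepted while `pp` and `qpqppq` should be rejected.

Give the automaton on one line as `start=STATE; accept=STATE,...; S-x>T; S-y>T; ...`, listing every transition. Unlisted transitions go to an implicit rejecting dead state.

This is the complement of 'contains `pp`'. Use the same substring-matching states — A through C holding how much of `pp` has just been matched — but flip the accepting set: everything except the trap C accepts.
3 states suffice.
       p  q 
>* A   B  A 
 * B   C  A 
   C   C  C 
(> = start, * = accepting)

start=A; accept=A,B; A-p>B; A-q>A; B-p>C; B-q>A; C-p>C; C-q>C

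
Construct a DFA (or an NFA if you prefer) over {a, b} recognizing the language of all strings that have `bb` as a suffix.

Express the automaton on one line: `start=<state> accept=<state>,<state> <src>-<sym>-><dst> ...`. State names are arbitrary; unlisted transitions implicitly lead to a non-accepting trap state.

start=S0 accept=S2 S0-a->S0 S0-b->S1 S1-a->S0 S1-b->S2 S2-a->S0 S2-b->S2

Let each state record the length of the longest suffix of the input read so far that is also a prefix of `bb`. S1 means the last symbol is `b`; S2 means the last 2 symbols are `bb`. Accept only at S2, where the string currently ends in `bb`.
3 states suffice.
        a   b  
>  S0   S0  S1 
   S1   S0  S2 
 * S2   S0  S2 
(> = start, * = accepting)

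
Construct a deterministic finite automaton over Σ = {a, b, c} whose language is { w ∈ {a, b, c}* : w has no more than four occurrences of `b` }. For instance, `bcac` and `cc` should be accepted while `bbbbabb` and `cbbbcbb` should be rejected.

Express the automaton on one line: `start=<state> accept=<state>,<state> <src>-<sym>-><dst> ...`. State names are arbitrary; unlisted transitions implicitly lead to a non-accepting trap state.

start=S0 accept=S0,S1,S2,S3,S4 S0-a->S0 S0-b->S1 S0-c->S0 S1-a->S1 S1-b->S2 S1-c->S1 S2-a->S2 S2-b->S3 S2-c->S2 S3-a->S3 S3-b->S4 S3-c->S3 S4-a->S4 S4-b->S5 S4-c->S4 S5-a->S5 S5-b->S5 S5-c->S5

Only the number of `b`s matters, and only up to 5. Make a chain S0 → S1 → S2 → S3 → S4 → S5 advanced by each `b` (with S5 absorbing); every other symbol self-loops. The accepting set is {S0, S1, S2, S3, S4}.
With 6 states:
        a   b   c  
>* S0   S0  S1  S0 
 * S1   S1  S2  S1 
 * S2   S2  S3  S2 
 * S3   S3  S4  S3 
 * S4   S4  S5  S4 
   S5   S5  S5  S5 
(> = start, * = accepting)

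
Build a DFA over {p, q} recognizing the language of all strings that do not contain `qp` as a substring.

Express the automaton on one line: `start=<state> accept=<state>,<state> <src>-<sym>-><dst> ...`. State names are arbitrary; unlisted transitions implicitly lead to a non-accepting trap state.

start=S0 accept=S0,S1 S0-p->S0 S0-q->S1 S1-p->S2 S1-q->S1 S2-p->S2 S2-q->S2

This is the complement of 'contains `qp`'. Use the same substring-matching states — S0 through S2 holding how much of `qp` has just been matched — but flip the accepting set: everything except the trap S2 accepts.
3 states suffice.
        p   q  
>* S0   S0  S1 
 * S1   S2  S1 
   S2   S2  S2 
(> = start, * = accepting)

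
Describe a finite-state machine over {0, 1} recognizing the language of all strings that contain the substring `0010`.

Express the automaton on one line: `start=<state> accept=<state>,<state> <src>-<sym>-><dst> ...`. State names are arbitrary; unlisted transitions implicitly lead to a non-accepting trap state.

Track how much of `0010` has been matched so far: state A is no progress, E is the absorbing accept state reached once `0010` has occurred. Intermediate states record partial matches; on a mismatch, fall back to the longest reusable overlap.
5 states suffice.
       0  1 
>  A   B  A 
   B   C  A 
   C   C  D 
   D   E  A 
 * E   E  E 
(> = start, * = accepting)

start=A accept=E A-0->B A-1->A B-0->C B-1->A C-0->C C-1->D D-0->E D-1->A E-0->E E-1->E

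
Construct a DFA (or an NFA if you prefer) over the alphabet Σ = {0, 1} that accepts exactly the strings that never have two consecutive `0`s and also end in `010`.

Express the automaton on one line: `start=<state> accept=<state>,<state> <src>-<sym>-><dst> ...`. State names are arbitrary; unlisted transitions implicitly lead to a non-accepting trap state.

Handle the two conditions separately and then intersect. One (3 states) tracks partial matches of the forbidden pattern `00`; the other (4 states) tracks how much of the suffix `010` has currently been matched. Each combined state is a pair, one component from each; accept when both components accept.
8 states suffice.
        0   1  
>  s0   s1  s0 
   s1   s2  s3 
   s2   s2  s4 
   s3   s5  s0 
   s4   s6  s7 
 * s5   s2  s3 
   s6   s2  s4 
   s7   s2  s7 
(> = start, * = accepting)

start=s0 accept=s5 s0-0->s1 s0-1->s0 s1-0->s2 s1-1->s3 s2-0->s2 s2-1->s4 s3-0->s5 s3-1->s0 s4-0->s6 s4-1->s7 s5-0->s2 s5-1->s3 s6-0->s2 s6-1->s4 s7-0->s2 s7-1->s7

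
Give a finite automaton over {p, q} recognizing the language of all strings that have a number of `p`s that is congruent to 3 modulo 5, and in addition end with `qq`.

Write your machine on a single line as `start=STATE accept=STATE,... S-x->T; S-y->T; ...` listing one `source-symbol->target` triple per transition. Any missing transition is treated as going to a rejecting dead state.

start=A; accept=G; A-p->B; A-q->A; B-p->C; B-q->B; C-p->D; C-q->C; D-p->E; D-q->F; E-p->A; E-q->E; F-p->E; F-q->G; G-p->E; G-q->G

Run two small machines in parallel and take their product. The first has 5 states tracking the count of `p`s modulo 5; the second has 3 states tracking how much of the suffix `qq` has currently been matched. A product state is a pair (one from each), accepting exactly when both do. Equivalent product states are then merged.
A 7-state machine:
       p  q 
>  A   B  A 
   B   C  B 
   C   D  C 
   D   E  F 
   E   A  E 
   F   E  G 
 * G   E  G 
(> = start, * = accepting)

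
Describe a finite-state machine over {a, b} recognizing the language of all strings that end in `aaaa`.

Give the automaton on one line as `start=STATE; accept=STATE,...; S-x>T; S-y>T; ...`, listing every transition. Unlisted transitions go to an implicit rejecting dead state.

Remember how much of `aaaa` the current input suffix matches. State s0 means no match yet; s1 means the last symbol is `a`; s2 means the last 2 symbols are `aa`; s3 means the last 3 symbols are `aaa`; s4 means the last 4 symbols are `aaaa`. Only s4 accepts. On a mismatch, fall back to the longest proper suffix that is still a prefix of `aaaa`.
        a   b  
>  s0   s1  s0 
   s1   s2  s0 
   s2   s3  s0 
   s3   s4  s0 
 * s4   s4  s0 
(> = start, * = accepting)

start=s0; accept=s4; s0-a>s1; s0-b>s0; s1-a>s2; s1-b>s0; s2-a>s3; s2-b>s0; s3-a>s4; s3-b>s0; s4-a>s4; s4-b>s0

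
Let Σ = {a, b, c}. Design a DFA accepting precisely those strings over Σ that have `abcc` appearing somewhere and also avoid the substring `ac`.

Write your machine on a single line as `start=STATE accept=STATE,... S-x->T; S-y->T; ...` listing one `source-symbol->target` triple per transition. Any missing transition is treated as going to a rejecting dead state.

start=s0; accept=s6,s8; s0-a->s1; s0-b->s0; s0-c->s0; s1-a->s1; s1-b->s2; s1-c->s3; s2-a->s1; s2-b->s0; s2-c->s4; s3-a->s5; s3-b->s3; s3-c->s3; s4-a->s1; s4-b->s0; s4-c->s6; s5-a->s5; s5-b->s7; s5-c->s3; s6-a->s8; s6-b->s6; s6-c->s6; s7-a->s5; s7-b->s3; s7-c->s9; s8-a->s8; s8-b->s6; s8-c->s10; s9-a->s5; s9-b->s3; s9-c->s10; s10-a->s10; s10-b->s10; s10-c->s10

Handle the two conditions separately and then intersect. One (5 states) tracks whether and how much of `abcc` has been seen; the other (3 states) tracks partial matches of the forbidden pattern `ac`. Each combined state is a pair, one component from each; accept when both components accept.
An 11-state machine:
          a    b    c  
>  s0     s1   s0   s0 
   s1     s1   s2   s3 
   s2     s1   s0   s4 
   s3     s5   s3   s3 
   s4     s1   s0   s6 
   s5     s5   s7   s3 
 * s6     s8   s6   s6 
   s7     s5   s3   s9 
 * s8     s8   s6  s10 
   s9     s5   s3  s10 
   s10   s10  s10  s10 
(> = start, * = accepting)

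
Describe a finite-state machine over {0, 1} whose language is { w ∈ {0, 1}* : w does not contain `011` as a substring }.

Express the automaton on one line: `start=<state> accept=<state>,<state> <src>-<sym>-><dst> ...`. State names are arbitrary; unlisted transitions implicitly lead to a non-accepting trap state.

start=S0 accept=S0,S1,S2 S0-0->S1 S0-1->S0 S1-0->S1 S1-1->S2 S2-0->S1 S2-1->S3 S3-0->S3 S3-1->S3

This is the complement of 'contains `011`'. Use the same substring-matching states — S0 through S3 holding how much of `011` has just been matched — but flip the accepting set: everything except the trap S3 accepts.
        0   1  
>* S0   S1  S0 
 * S1   S1  S2 
 * S2   S1  S3 
   S3   S3  S3 
(> = start, * = accepting)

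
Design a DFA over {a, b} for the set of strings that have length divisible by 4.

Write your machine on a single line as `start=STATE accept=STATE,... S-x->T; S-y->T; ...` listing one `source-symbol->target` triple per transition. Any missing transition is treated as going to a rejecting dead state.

Only the length mod 4 matters, so use a 4-cycle: from any state, every input symbol moves to the next state, wrapping S3 back to S0. Mark S0 accepting.
4 states suffice.
        a   b  
>* S0   S1  S1 
   S1   S2  S2 
   S2   S3  S3 
   S3   S0  S0 
(> = start, * = accepting)

start=S0; accept=S0; S0-a->S1; S0-b->S1; S1-a->S2; S1-b->S2; S2-a->S3; S2-b->S3; S3-a->S0; S3-b->S0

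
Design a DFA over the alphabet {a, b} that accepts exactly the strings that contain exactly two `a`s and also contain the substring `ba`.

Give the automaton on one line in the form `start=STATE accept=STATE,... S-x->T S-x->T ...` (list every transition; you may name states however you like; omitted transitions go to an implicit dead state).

start=q0 accept=q5 q0-a->q1 q0-b->q2 q1-a->q3 q1-b->q4 q2-a->q4 q2-b->q2 q3-a->q3 q3-b->q3 q4-a->q5 q4-b->q4 q5-a->q3 q5-b->q5

Handle the two conditions separately and then intersect. One (4 states) tracks the count of `a`s, saturating at 3; the other (3 states) tracks whether and how much of `ba` has been seen. Each combined state is a pair, one component from each; accept when both components accept. After merging equivalent states the machine shrinks.
        a   b  
>  q0   q1  q2 
   q1   q3  q4 
   q2   q4  q2 
   q3   q3  q3 
   q4   q5  q4 
 * q5   q3  q5 
(> = start, * = accepting)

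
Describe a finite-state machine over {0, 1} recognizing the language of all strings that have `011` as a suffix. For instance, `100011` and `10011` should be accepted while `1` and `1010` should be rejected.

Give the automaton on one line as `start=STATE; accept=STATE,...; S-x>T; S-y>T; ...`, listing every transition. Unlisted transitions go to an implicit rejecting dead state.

Remember how much of `011` the current input suffix matches. State q0 means no match yet; q1 means the last symbol is `0`; q2 means the last 2 symbols are `01`; q3 means the last 3 symbols are `011`. Only q3 accepts. On a mismatch, fall back to the longest proper suffix that is still a prefix of `011`.
4 states suffice.
        0   1  
>  q0   q1  q0 
   q1   q1  q2 
   q2   q1  q3 
 * q3   q1  q0 
(> = start, * = accepting)

start=q0; accept=q3; q0-0>q1; q0-1>q0; q1-0>q1; q1-1>q2; q2-0>q1; q2-1>q3; q3-0>q1; q3-1>q0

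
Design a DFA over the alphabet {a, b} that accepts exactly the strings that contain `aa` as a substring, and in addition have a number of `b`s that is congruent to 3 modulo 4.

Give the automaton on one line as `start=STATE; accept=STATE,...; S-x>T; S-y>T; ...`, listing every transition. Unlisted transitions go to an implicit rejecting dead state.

Handle the two conditions separately and then intersect. The first has 3 states tracking whether and how much of `aa` has been seen; the second has 4 states tracking the count of `b`s modulo 4. A product state is a pair (one from each), accepting exactly when both do.
12 states suffice.
          a    b  
>  q0     q1   q2 
   q1     q3   q2 
   q2     q4   q5 
   q3     q3   q6 
   q4     q6   q5 
   q5     q7   q8 
   q6     q6   q9 
   q7     q9   q8 
   q8    q10   q0 
   q9     q9  q11 
   q10   q11   q0 
 * q11   q11   q3 
(> = start, * = accepting)

start=q0; accept=q11; q0-a>q1; q0-b>q2; q1-a>q3; q1-b>q2; q2-a>q4; q2-b>q5; q3-a>q3; q3-b>q6; q4-a>q6; q4-b>q5; q5-a>q7; q5-b>q8; q6-a>q6; q6-b>q9; q7-a>q9; q7-b>q8; q8-a>q10; q8-b>q0; q9-a>q9; q9-b>q11; q10-a>q11; q10-b>q0; q11-a>q11; q11-b>q3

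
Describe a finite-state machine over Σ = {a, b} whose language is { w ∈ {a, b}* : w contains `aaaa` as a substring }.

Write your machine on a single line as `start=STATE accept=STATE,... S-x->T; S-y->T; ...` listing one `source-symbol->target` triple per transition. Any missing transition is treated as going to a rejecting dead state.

States q0..q3 record the length of the longest prefix of `aaaa` that matches the current input suffix. Reaching q4 means `aaaa` has been seen, and we stay there forever. Accept from q4.
        a   b  
>  q0   q1  q0 
   q1   q2  q0 
   q2   q3  q0 
   q3   q4  q0 
 * q4   q4  q4 
(> = start, * = accepting)

start=q0; accept=q4; q0-a->q1; q0-b->q0; q1-a->q2; q1-b->q0; q2-a->q3; q2-b->q0; q3-a->q4; q3-b->q0; q4-a->q4; q4-b->q4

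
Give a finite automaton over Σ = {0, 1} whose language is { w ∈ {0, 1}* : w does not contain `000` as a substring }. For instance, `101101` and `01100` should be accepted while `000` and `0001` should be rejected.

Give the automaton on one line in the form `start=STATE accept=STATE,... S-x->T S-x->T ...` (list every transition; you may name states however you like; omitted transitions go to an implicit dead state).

This is the complement of 'contains `000`'. Use the same substring-matching states — q0 through q3 holding how much of `000` has just been matched — but flip the accepting set: everything except the trap q3 accepts.
With 4 states:
        0   1  
>* q0   q1  q0 
 * q1   q2  q0 
 * q2   q3  q0 
   q3   q3  q3 
(> = start, * = accepting)

start=q0 accept=q0,q1,q2 q0-0->q1 q0-1->q0 q1-0->q2 q1-1->q0 q2-0->q3 q2-1->q0 q3-0->q3 q3-1->q3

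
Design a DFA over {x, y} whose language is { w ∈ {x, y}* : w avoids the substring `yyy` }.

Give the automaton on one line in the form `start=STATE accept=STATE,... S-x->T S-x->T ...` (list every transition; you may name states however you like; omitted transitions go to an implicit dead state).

start=s0 accept=s0,s1,s2 s0-x->s0 s0-y->s1 s1-x->s0 s1-y->s2 s2-x->s0 s2-y->s3 s3-x->s3 s3-y->s3

Track partial matches of the forbidden pattern `yyy`. State s3 is a dead state reached once `yyy` has occurred; every other state accepts. s0 means no part of `yyy` is currently matched.
4 states suffice.
        x   y  
>* s0   s0  s1 
 * s1   s0  s2 
 * s2   s0  s3 
   s3   s3  s3 
(> = start, * = accepting)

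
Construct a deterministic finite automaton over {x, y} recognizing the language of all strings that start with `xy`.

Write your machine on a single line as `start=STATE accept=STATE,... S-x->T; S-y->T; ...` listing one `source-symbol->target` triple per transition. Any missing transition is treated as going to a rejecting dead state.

start=q0; accept=q2; q0-x->q1; q0-y->q3; q1-x->q3; q1-y->q2; q2-x->q2; q2-y->q2; q3-x->q3; q3-y->q3

Check the first 2 symbols one by one: q0 through q1 record how many have matched `xy` so far; any wrong symbol goes to the dead state q3. After all 2 match we enter the accepting sink q2.
        x   y  
>  q0   q1  q3 
   q1   q3  q2 
 * q2   q2  q2 
   q3   q3  q3 
(> = start, * = accepting)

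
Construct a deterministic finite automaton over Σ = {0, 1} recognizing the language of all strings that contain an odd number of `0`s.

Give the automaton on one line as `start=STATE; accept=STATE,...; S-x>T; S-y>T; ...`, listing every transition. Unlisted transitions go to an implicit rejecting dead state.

start=s0; accept=s1; s0-0>s1; s0-1>s0; s1-0>s0; s1-1>s1

The only thing that matters is how many `0`s have appeared, reduced mod 2. Use one state per residue: s0 for 0, …, s1 for 1. Reading `0` moves to the next residue; anything else stays put. s1 is accepting.
With 2 states:
        0   1  
>  s0   s1  s0 
 * s1   s0  s1 
(> = start, * = accepting)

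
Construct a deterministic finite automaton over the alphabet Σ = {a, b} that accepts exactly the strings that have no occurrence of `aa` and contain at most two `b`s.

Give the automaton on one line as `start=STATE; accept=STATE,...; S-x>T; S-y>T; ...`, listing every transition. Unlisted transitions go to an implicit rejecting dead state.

Handle the two conditions separately and then intersect. The first has 3 states tracking partial matches of the forbidden pattern `aa`; the second has 4 states tracking the count of `b`s, saturating at 3. A product state is a pair (one from each), accepting exactly when both do. Minimizing collapses redundant product states.
With 7 states:
        a   b  
>* s0   s1  s2 
 * s1   s3  s2 
 * s2   s4  s5 
   s3   s3  s3 
 * s4   s3  s5 
 * s5   s6  s3 
 * s6   s3  s3 
(> = start, * = accepting)

start=s0; accept=s0,s1,s2,s4,s5,s6; s0-a>s1; s0-b>s2; s1-a>s3; s1-b>s2; s2-a>s4; s2-b>s5; s3-a>s3; s3-b>s3; s4-a>s3; s4-b>s5; s5-a>s6; s5-b>s3; s6-a>s3; s6-b>s3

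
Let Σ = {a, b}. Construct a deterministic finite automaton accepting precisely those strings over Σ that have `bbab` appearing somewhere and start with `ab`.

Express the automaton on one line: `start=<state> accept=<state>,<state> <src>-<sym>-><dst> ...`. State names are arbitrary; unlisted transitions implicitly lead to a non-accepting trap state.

start=s0 accept=s11 s0-a->s1 s0-b->s2 s1-a->s3 s1-b->s4 s2-a->s3 s2-b->s5 s3-a->s3 s3-b->s2 s4-a->s6 s4-b->s7 s5-a->s8 s5-b->s5 s6-a->s6 s6-b->s4 s7-a->s9 s7-b->s7 s8-a->s3 s8-b->s10 s9-a->s6 s9-b->s11 s10-a->s10 s10-b->s10 s11-a->s11 s11-b->s11

Build one automaton per condition and run them in lockstep. One (5 states) tracks whether and how much of `bbab` has been seen; the other (4 states) tracks whether the input so far still matches the prefix `ab`. Each combined state is a pair, one component from each; accept when both components accept.
With 12 states:
          a    b  
>  s0     s1   s2 
   s1     s3   s4 
   s2     s3   s5 
   s3     s3   s2 
   s4     s6   s7 
   s5     s8   s5 
   s6     s6   s4 
   s7     s9   s7 
   s8     s3  s10 
   s9     s6  s11 
   s10   s10  s10 
 * s11   s11  s11 
(> = start, * = accepting)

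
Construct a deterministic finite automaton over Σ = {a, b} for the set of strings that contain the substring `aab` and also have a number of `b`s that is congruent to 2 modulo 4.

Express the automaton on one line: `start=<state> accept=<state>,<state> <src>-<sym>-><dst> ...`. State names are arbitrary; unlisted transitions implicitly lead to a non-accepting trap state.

Run two small machines in parallel and take their product. One (4 states) tracks whether and how much of `aab` has been seen; the other (4 states) tracks the count of `b`s modulo 4. Each combined state is a pair, one component from each; accept when both components accept. Minimizing collapses redundant product states.
With 13 states:
          a    b  
>  S0     S1   S2 
   S1     S3   S2 
   S2     S4   S5 
   S3     S3   S6 
   S4     S6   S5 
   S5     S7   S8 
   S6     S6   S9 
   S7    S10   S8 
   S8    S11   S0 
 * S9     S9  S12 
   S10   S10  S12 
   S11   S12   S0 
   S12   S12   S3 
(> = start, * = accepting)

start=S0 accept=S9 S0-a->S1 S0-b->S2 S1-a->S3 S1-b->S2 S2-a->S4 S2-b->S5 S3-a->S3 S3-b->S6 S4-a->S6 S4-b->S5 S5-a->S7 S5-b->S8 S6-a->S6 S6-b->S9 S7-a->S10 S7-b->S8 S8-a->S11 S8-b->S0 S9-a->S9 S9-b->S12 S10-a->S10 S10-b->S12 S11-a->S12 S11-b->S0 S12-a->S12 S12-b->S3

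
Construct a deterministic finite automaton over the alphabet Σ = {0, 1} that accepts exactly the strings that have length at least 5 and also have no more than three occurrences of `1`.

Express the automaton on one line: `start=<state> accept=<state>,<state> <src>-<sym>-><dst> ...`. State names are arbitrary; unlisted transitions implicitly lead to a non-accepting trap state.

Build one automaton per condition and run them in lockstep. The first has 7 states tracking the input length, saturating at 6; the second has 5 states tracking the count of `1`s, saturating at 4. A product state is a pair (one from each), accepting exactly when both do. Equivalent product states are then merged.
With 19 states:
          0    1  
>  S0     S1   S2 
   S1     S3   S4 
   S2     S4   S5 
   S3     S6   S7 
   S4     S7   S8 
   S5     S8   S9 
   S6    S10  S11 
   S7    S11  S12 
   S8    S12  S13 
   S9    S13  S14 
   S10   S15  S16 
   S11   S16  S17 
   S12   S17  S18 
   S13   S18  S14 
   S14   S14  S14 
 * S15   S15  S16 
 * S16   S16  S17 
 * S17   S17  S18 
 * S18   S18  S14 
(> = start, * = accepting)

start=S0 accept=S15,S16,S17,S18 S0-0->S1 S0-1->S2 S1-0->S3 S1-1->S4 S2-0->S4 S2-1->S5 S3-0->S6 S3-1->S7 S4-0->S7 S4-1->S8 S5-0->S8 S5-1->S9 S6-0->S10 S6-1->S11 S7-0->S11 S7-1->S12 S8-0->S12 S8-1->S13 S9-0->S13 S9-1->S14 S10-0->S15 S10-1->S16 S11-0->S16 S11-1->S17 S12-0->S17 S12-1->S18 S13-0->S18 S13-1->S14 S14-0->S14 S14-1->S14 S15-0->S15 S15-1->S16 S16-0->S16 S16-1->S17 S17-0->S17 S17-1->S18 S18-0->S18 S18-1->S14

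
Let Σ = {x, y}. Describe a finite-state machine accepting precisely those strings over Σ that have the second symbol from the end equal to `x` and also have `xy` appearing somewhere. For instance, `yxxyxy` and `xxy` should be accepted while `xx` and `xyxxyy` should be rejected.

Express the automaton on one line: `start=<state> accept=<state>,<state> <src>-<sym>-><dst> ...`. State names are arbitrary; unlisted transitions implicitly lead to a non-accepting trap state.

start=q0 accept=q4,q9 q0-x->q1 q0-y->q2 q1-x->q3 q1-y->q4 q2-x->q5 q2-y->q6 q3-x->q3 q3-y->q4 q4-x->q7 q4-y->q8 q5-x->q3 q5-y->q4 q6-x->q5 q6-y->q6 q7-x->q9 q7-y->q4 q8-x->q7 q8-y->q8 q9-x->q9 q9-y->q4

Handle the two conditions separately and then intersect. The first has 7 states tracking the last 2 symbols read; the second has 3 states tracking whether and how much of `xy` has been seen. A product state is a pair (one from each), accepting exactly when both do.
With 10 states:
        x   y  
>  q0   q1  q2 
   q1   q3  q4 
   q2   q5  q6 
   q3   q3  q4 
 * q4   q7  q8 
   q5   q3  q4 
   q6   q5  q6 
   q7   q9  q4 
   q8   q7  q8 
 * q9   q9  q4 
(> = start, * = accepting)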